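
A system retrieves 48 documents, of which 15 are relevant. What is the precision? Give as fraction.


Precision = relevant_retrieved / total_retrieved
= 15 / 48
= 15 / (15 + 33)
= 5/16

5/16


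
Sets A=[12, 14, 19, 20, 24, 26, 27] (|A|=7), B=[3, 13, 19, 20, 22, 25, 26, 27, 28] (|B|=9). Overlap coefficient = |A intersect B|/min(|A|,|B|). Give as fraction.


A intersect B = [19, 20, 26, 27]
|A intersect B| = 4
min(|A|, |B|) = min(7, 9) = 7
Overlap = 4 / 7 = 4/7

4/7


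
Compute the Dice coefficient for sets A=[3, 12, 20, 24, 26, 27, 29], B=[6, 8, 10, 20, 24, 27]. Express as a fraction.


A intersect B = [20, 24, 27]
|A intersect B| = 3
|A| = 7, |B| = 6
Dice = 2*3 / (7+6)
= 6 / 13 = 6/13

6/13


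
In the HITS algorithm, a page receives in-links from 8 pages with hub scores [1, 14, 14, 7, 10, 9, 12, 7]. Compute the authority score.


Authority = sum of hub scores of in-linkers
In-link 1: hub score = 1
In-link 2: hub score = 14
In-link 3: hub score = 14
In-link 4: hub score = 7
In-link 5: hub score = 10
In-link 6: hub score = 9
In-link 7: hub score = 12
In-link 8: hub score = 7
Authority = 1 + 14 + 14 + 7 + 10 + 9 + 12 + 7 = 74

74


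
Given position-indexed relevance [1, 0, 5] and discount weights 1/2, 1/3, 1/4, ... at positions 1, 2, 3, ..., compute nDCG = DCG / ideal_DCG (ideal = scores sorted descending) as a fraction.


Position discount weights w_i = 1/(i+1) for i=1..3:
Weights = [1/2, 1/3, 1/4]
Actual relevance: [1, 0, 5]
DCG = 1/2 + 0/3 + 5/4 = 7/4
Ideal relevance (sorted desc): [5, 1, 0]
Ideal DCG = 5/2 + 1/3 + 0/4 = 17/6
nDCG = DCG / ideal_DCG = 7/4 / 17/6 = 21/34

21/34


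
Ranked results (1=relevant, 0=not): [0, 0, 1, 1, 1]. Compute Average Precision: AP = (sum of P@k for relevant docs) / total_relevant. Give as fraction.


Computing P@k for each relevant position:
Position 1: not relevant
Position 2: not relevant
Position 3: relevant, P@3 = 1/3 = 1/3
Position 4: relevant, P@4 = 2/4 = 1/2
Position 5: relevant, P@5 = 3/5 = 3/5
Sum of P@k = 1/3 + 1/2 + 3/5 = 43/30
AP = 43/30 / 3 = 43/90

43/90


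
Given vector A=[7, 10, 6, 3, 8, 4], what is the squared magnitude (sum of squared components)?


|A|^2 = sum of squared components
A[0]^2 = 7^2 = 49
A[1]^2 = 10^2 = 100
A[2]^2 = 6^2 = 36
A[3]^2 = 3^2 = 9
A[4]^2 = 8^2 = 64
A[5]^2 = 4^2 = 16
Sum = 49 + 100 + 36 + 9 + 64 + 16 = 274

274


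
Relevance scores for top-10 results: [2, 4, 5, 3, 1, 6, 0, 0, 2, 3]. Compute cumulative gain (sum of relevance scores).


Cumulative Gain = sum of relevance scores
Position 1: rel=2, running sum=2
Position 2: rel=4, running sum=6
Position 3: rel=5, running sum=11
Position 4: rel=3, running sum=14
Position 5: rel=1, running sum=15
Position 6: rel=6, running sum=21
Position 7: rel=0, running sum=21
Position 8: rel=0, running sum=21
Position 9: rel=2, running sum=23
Position 10: rel=3, running sum=26
CG = 26

26


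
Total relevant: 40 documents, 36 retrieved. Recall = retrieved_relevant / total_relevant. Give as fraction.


Recall = retrieved_relevant / total_relevant
= 36 / 40
= 36 / (36 + 4)
= 9/10

9/10


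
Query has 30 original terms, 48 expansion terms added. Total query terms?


Original terms: 30
Expansion terms: 48
Total = 30 + 48 = 78

78


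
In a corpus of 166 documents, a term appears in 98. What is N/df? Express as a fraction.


IDF ratio = N / df
= 166 / 98
= 83/49

83/49


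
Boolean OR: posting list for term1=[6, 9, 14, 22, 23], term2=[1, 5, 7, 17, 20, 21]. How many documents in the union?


Boolean OR: find union of posting lists
term1 docs: [6, 9, 14, 22, 23]
term2 docs: [1, 5, 7, 17, 20, 21]
Union: [1, 5, 6, 7, 9, 14, 17, 20, 21, 22, 23]
|union| = 11

11


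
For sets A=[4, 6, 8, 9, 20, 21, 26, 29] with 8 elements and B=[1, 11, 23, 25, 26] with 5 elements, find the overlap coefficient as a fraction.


A intersect B = [26]
|A intersect B| = 1
min(|A|, |B|) = min(8, 5) = 5
Overlap = 1 / 5 = 1/5

1/5


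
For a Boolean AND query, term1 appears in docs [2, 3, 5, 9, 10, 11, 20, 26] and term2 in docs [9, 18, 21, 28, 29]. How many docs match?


Boolean AND: find intersection of posting lists
term1 docs: [2, 3, 5, 9, 10, 11, 20, 26]
term2 docs: [9, 18, 21, 28, 29]
Intersection: [9]
|intersection| = 1

1


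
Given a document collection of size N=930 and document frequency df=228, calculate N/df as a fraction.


IDF ratio = N / df
= 930 / 228
= 155/38

155/38


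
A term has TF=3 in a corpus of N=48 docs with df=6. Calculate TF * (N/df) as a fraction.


TF * (N/df)
= 3 * (48/6)
= 3 * 8
= 24

24


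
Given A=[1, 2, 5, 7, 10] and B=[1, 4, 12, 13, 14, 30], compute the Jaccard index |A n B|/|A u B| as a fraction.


A intersect B = [1]
|A intersect B| = 1
A union B = [1, 2, 4, 5, 7, 10, 12, 13, 14, 30]
|A union B| = 10
Jaccard = 1/10 = 1/10

1/10


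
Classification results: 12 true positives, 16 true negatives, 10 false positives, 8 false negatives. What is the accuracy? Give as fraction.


Accuracy = (TP + TN) / (TP + TN + FP + FN)
TP + TN = 12 + 16 = 28
Total = 12 + 16 + 10 + 8 = 46
Accuracy = 28 / 46 = 14/23

14/23


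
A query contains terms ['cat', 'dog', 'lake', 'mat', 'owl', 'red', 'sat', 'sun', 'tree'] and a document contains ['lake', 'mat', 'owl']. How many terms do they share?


Query terms: ['cat', 'dog', 'lake', 'mat', 'owl', 'red', 'sat', 'sun', 'tree']
Document terms: ['lake', 'mat', 'owl']
Common terms: ['lake', 'mat', 'owl']
Overlap count = 3

3


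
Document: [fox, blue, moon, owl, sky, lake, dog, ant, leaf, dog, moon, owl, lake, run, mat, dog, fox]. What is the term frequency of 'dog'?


Document has 17 words
Scanning for 'dog':
Found at positions: [6, 9, 15]
Count = 3

3


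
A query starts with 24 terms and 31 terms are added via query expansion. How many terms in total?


Original terms: 24
Expansion terms: 31
Total = 24 + 31 = 55

55


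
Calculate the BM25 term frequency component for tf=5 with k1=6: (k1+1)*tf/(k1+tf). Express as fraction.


BM25 TF component = (k1+1)*tf / (k1+tf)
k1 = 6, tf = 5
Numerator = (6+1)*5 = 35
Denominator = 6 + 5 = 11
= 35/11 = 35/11

35/11


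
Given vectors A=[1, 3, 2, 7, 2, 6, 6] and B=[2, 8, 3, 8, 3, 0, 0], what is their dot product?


Dot product = sum of element-wise products
A[0]*B[0] = 1*2 = 2
A[1]*B[1] = 3*8 = 24
A[2]*B[2] = 2*3 = 6
A[3]*B[3] = 7*8 = 56
A[4]*B[4] = 2*3 = 6
A[5]*B[5] = 6*0 = 0
A[6]*B[6] = 6*0 = 0
Sum = 2 + 24 + 6 + 56 + 6 + 0 + 0 = 94

94


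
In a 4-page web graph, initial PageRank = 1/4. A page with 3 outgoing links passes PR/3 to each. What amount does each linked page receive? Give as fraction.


Initial PR = 1/4 = 1/4
Outlinks = 3
Contribution per link = PR / outlinks
= 1/4 / 3
= 1/12

1/12


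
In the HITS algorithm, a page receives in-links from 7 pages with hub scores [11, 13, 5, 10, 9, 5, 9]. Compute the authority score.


Authority = sum of hub scores of in-linkers
In-link 1: hub score = 11
In-link 2: hub score = 13
In-link 3: hub score = 5
In-link 4: hub score = 10
In-link 5: hub score = 9
In-link 6: hub score = 5
In-link 7: hub score = 9
Authority = 11 + 13 + 5 + 10 + 9 + 5 + 9 = 62

62


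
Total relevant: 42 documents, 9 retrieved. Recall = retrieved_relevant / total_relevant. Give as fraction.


Recall = retrieved_relevant / total_relevant
= 9 / 42
= 9 / (9 + 33)
= 3/14

3/14


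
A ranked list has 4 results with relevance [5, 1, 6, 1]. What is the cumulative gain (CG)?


Cumulative Gain = sum of relevance scores
Position 1: rel=5, running sum=5
Position 2: rel=1, running sum=6
Position 3: rel=6, running sum=12
Position 4: rel=1, running sum=13
CG = 13

13


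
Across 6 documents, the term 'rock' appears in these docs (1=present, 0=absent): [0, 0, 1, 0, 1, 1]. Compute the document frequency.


Checking each document for 'rock':
Doc 1: absent
Doc 2: absent
Doc 3: present
Doc 4: absent
Doc 5: present
Doc 6: present
df = sum of presences = 0 + 0 + 1 + 0 + 1 + 1 = 3

3


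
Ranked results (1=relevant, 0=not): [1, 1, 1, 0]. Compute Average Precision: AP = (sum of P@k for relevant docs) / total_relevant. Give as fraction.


Computing P@k for each relevant position:
Position 1: relevant, P@1 = 1/1 = 1
Position 2: relevant, P@2 = 2/2 = 1
Position 3: relevant, P@3 = 3/3 = 1
Position 4: not relevant
Sum of P@k = 1 + 1 + 1 = 3
AP = 3 / 3 = 1

1


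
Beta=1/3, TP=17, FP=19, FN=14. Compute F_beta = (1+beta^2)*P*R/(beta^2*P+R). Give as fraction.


P = TP/(TP+FP) = 17/36 = 17/36
R = TP/(TP+FN) = 17/31 = 17/31
beta^2 = 1/3^2 = 1/9
(1 + beta^2) = 10/9
Numerator = (1+beta^2)*P*R = 1445/5022
Denominator = beta^2*P + R = 17/324 + 17/31 = 6035/10044
F_beta = 34/71

34/71


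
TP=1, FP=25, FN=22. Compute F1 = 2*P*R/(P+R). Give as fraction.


F1 = 2 * P * R / (P + R)
P = TP/(TP+FP) = 1/26 = 1/26
R = TP/(TP+FN) = 1/23 = 1/23
2 * P * R = 2 * 1/26 * 1/23 = 1/299
P + R = 1/26 + 1/23 = 49/598
F1 = 1/299 / 49/598 = 2/49

2/49


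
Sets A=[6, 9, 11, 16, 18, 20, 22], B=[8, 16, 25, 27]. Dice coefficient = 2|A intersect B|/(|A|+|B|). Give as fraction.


A intersect B = [16]
|A intersect B| = 1
|A| = 7, |B| = 4
Dice = 2*1 / (7+4)
= 2 / 11 = 2/11

2/11


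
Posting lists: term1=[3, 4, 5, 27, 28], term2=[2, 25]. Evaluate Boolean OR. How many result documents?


Boolean OR: find union of posting lists
term1 docs: [3, 4, 5, 27, 28]
term2 docs: [2, 25]
Union: [2, 3, 4, 5, 25, 27, 28]
|union| = 7

7


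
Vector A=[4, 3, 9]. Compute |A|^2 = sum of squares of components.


|A|^2 = sum of squared components
A[0]^2 = 4^2 = 16
A[1]^2 = 3^2 = 9
A[2]^2 = 9^2 = 81
Sum = 16 + 9 + 81 = 106

106


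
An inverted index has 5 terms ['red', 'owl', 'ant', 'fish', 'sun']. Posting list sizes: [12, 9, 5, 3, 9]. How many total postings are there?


Summing posting list sizes:
'red': 12 postings
'owl': 9 postings
'ant': 5 postings
'fish': 3 postings
'sun': 9 postings
Total = 12 + 9 + 5 + 3 + 9 = 38

38


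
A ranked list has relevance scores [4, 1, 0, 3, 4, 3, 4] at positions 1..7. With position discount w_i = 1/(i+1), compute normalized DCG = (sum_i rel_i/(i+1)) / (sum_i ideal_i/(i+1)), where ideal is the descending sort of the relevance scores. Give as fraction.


Position discount weights w_i = 1/(i+1) for i=1..7:
Weights = [1/2, 1/3, 1/4, 1/5, 1/6, 1/7, 1/8]
Actual relevance: [4, 1, 0, 3, 4, 3, 4]
DCG = 4/2 + 1/3 + 0/4 + 3/5 + 4/6 + 3/7 + 4/8 = 317/70
Ideal relevance (sorted desc): [4, 4, 4, 3, 3, 1, 0]
Ideal DCG = 4/2 + 4/3 + 4/4 + 3/5 + 3/6 + 1/7 + 0/8 = 1171/210
nDCG = DCG / ideal_DCG = 317/70 / 1171/210 = 951/1171

951/1171


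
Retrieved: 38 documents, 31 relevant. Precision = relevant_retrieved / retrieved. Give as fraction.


Precision = relevant_retrieved / total_retrieved
= 31 / 38
= 31 / (31 + 7)
= 31/38

31/38


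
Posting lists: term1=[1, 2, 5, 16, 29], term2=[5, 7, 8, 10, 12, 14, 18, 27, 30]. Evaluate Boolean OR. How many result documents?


Boolean OR: find union of posting lists
term1 docs: [1, 2, 5, 16, 29]
term2 docs: [5, 7, 8, 10, 12, 14, 18, 27, 30]
Union: [1, 2, 5, 7, 8, 10, 12, 14, 16, 18, 27, 29, 30]
|union| = 13

13


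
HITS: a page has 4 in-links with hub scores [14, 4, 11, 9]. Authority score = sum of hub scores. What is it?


Authority = sum of hub scores of in-linkers
In-link 1: hub score = 14
In-link 2: hub score = 4
In-link 3: hub score = 11
In-link 4: hub score = 9
Authority = 14 + 4 + 11 + 9 = 38

38


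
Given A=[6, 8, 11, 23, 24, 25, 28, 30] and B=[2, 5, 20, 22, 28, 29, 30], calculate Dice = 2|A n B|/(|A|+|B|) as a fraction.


A intersect B = [28, 30]
|A intersect B| = 2
|A| = 8, |B| = 7
Dice = 2*2 / (8+7)
= 4 / 15 = 4/15

4/15


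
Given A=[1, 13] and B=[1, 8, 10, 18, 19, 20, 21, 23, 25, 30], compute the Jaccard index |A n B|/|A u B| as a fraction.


A intersect B = [1]
|A intersect B| = 1
A union B = [1, 8, 10, 13, 18, 19, 20, 21, 23, 25, 30]
|A union B| = 11
Jaccard = 1/11 = 1/11

1/11


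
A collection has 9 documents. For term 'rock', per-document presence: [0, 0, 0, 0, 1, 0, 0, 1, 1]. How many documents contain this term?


Checking each document for 'rock':
Doc 1: absent
Doc 2: absent
Doc 3: absent
Doc 4: absent
Doc 5: present
Doc 6: absent
Doc 7: absent
Doc 8: present
Doc 9: present
df = sum of presences = 0 + 0 + 0 + 0 + 1 + 0 + 0 + 1 + 1 = 3

3


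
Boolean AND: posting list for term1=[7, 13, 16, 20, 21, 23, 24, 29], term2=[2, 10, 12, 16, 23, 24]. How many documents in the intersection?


Boolean AND: find intersection of posting lists
term1 docs: [7, 13, 16, 20, 21, 23, 24, 29]
term2 docs: [2, 10, 12, 16, 23, 24]
Intersection: [16, 23, 24]
|intersection| = 3

3


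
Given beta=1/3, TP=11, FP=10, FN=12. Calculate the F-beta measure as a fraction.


P = TP/(TP+FP) = 11/21 = 11/21
R = TP/(TP+FN) = 11/23 = 11/23
beta^2 = 1/3^2 = 1/9
(1 + beta^2) = 10/9
Numerator = (1+beta^2)*P*R = 1210/4347
Denominator = beta^2*P + R = 11/189 + 11/23 = 2332/4347
F_beta = 55/106

55/106


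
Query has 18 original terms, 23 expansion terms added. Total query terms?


Original terms: 18
Expansion terms: 23
Total = 18 + 23 = 41

41


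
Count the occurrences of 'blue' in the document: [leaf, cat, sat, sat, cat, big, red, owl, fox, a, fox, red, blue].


Document has 13 words
Scanning for 'blue':
Found at positions: [12]
Count = 1

1


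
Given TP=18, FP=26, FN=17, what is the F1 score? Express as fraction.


F1 = 2 * P * R / (P + R)
P = TP/(TP+FP) = 18/44 = 9/22
R = TP/(TP+FN) = 18/35 = 18/35
2 * P * R = 2 * 9/22 * 18/35 = 162/385
P + R = 9/22 + 18/35 = 711/770
F1 = 162/385 / 711/770 = 36/79

36/79


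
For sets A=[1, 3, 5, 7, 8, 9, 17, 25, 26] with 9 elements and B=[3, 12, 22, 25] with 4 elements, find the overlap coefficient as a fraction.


A intersect B = [3, 25]
|A intersect B| = 2
min(|A|, |B|) = min(9, 4) = 4
Overlap = 2 / 4 = 1/2

1/2


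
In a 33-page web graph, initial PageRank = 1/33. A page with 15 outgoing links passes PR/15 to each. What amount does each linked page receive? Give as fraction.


Initial PR = 1/33 = 1/33
Outlinks = 15
Contribution per link = PR / outlinks
= 1/33 / 15
= 1/495

1/495


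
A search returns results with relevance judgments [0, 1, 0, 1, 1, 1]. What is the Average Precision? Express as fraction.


Computing P@k for each relevant position:
Position 1: not relevant
Position 2: relevant, P@2 = 1/2 = 1/2
Position 3: not relevant
Position 4: relevant, P@4 = 2/4 = 1/2
Position 5: relevant, P@5 = 3/5 = 3/5
Position 6: relevant, P@6 = 4/6 = 2/3
Sum of P@k = 1/2 + 1/2 + 3/5 + 2/3 = 34/15
AP = 34/15 / 4 = 17/30

17/30


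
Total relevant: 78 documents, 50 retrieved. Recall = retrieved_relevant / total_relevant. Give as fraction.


Recall = retrieved_relevant / total_relevant
= 50 / 78
= 50 / (50 + 28)
= 25/39

25/39


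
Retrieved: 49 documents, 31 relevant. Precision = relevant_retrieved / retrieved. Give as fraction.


Precision = relevant_retrieved / total_retrieved
= 31 / 49
= 31 / (31 + 18)
= 31/49

31/49


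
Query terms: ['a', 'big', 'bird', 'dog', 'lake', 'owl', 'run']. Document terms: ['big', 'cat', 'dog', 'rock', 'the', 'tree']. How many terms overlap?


Query terms: ['a', 'big', 'bird', 'dog', 'lake', 'owl', 'run']
Document terms: ['big', 'cat', 'dog', 'rock', 'the', 'tree']
Common terms: ['big', 'dog']
Overlap count = 2

2


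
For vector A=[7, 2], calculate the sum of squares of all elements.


|A|^2 = sum of squared components
A[0]^2 = 7^2 = 49
A[1]^2 = 2^2 = 4
Sum = 49 + 4 = 53

53


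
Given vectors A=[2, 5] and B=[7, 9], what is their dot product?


Dot product = sum of element-wise products
A[0]*B[0] = 2*7 = 14
A[1]*B[1] = 5*9 = 45
Sum = 14 + 45 = 59

59


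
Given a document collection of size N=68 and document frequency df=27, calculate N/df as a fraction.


IDF ratio = N / df
= 68 / 27
= 68/27

68/27


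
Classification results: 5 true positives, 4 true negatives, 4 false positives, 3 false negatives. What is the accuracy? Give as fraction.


Accuracy = (TP + TN) / (TP + TN + FP + FN)
TP + TN = 5 + 4 = 9
Total = 5 + 4 + 4 + 3 = 16
Accuracy = 9 / 16 = 9/16

9/16


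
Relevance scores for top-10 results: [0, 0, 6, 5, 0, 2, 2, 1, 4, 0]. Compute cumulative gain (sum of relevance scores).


Cumulative Gain = sum of relevance scores
Position 1: rel=0, running sum=0
Position 2: rel=0, running sum=0
Position 3: rel=6, running sum=6
Position 4: rel=5, running sum=11
Position 5: rel=0, running sum=11
Position 6: rel=2, running sum=13
Position 7: rel=2, running sum=15
Position 8: rel=1, running sum=16
Position 9: rel=4, running sum=20
Position 10: rel=0, running sum=20
CG = 20

20


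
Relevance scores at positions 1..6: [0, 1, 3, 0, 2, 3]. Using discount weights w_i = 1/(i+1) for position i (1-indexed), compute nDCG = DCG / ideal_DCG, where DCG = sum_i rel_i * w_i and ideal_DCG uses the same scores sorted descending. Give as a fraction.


Position discount weights w_i = 1/(i+1) for i=1..6:
Weights = [1/2, 1/3, 1/4, 1/5, 1/6, 1/7]
Actual relevance: [0, 1, 3, 0, 2, 3]
DCG = 0/2 + 1/3 + 3/4 + 0/5 + 2/6 + 3/7 = 155/84
Ideal relevance (sorted desc): [3, 3, 2, 1, 0, 0]
Ideal DCG = 3/2 + 3/3 + 2/4 + 1/5 + 0/6 + 0/7 = 16/5
nDCG = DCG / ideal_DCG = 155/84 / 16/5 = 775/1344

775/1344


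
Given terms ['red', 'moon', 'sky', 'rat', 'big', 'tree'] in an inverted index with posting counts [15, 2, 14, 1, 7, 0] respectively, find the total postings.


Summing posting list sizes:
'red': 15 postings
'moon': 2 postings
'sky': 14 postings
'rat': 1 postings
'big': 7 postings
'tree': 0 postings
Total = 15 + 2 + 14 + 1 + 7 + 0 = 39

39


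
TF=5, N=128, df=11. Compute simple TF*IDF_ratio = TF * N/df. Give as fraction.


TF * (N/df)
= 5 * (128/11)
= 5 * 128/11
= 640/11

640/11


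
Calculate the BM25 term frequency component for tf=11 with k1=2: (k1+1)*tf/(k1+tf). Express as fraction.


BM25 TF component = (k1+1)*tf / (k1+tf)
k1 = 2, tf = 11
Numerator = (2+1)*11 = 33
Denominator = 2 + 11 = 13
= 33/13 = 33/13

33/13


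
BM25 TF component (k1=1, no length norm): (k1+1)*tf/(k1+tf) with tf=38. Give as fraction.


BM25 TF component = (k1+1)*tf / (k1+tf)
k1 = 1, tf = 38
Numerator = (1+1)*38 = 76
Denominator = 1 + 38 = 39
= 76/39 = 76/39

76/39


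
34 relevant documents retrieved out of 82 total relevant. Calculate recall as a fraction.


Recall = retrieved_relevant / total_relevant
= 34 / 82
= 34 / (34 + 48)
= 17/41

17/41


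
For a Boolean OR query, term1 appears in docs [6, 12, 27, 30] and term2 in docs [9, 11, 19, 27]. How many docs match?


Boolean OR: find union of posting lists
term1 docs: [6, 12, 27, 30]
term2 docs: [9, 11, 19, 27]
Union: [6, 9, 11, 12, 19, 27, 30]
|union| = 7

7


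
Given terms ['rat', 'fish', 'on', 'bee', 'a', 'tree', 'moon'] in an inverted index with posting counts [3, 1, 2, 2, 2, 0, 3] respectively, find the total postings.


Summing posting list sizes:
'rat': 3 postings
'fish': 1 postings
'on': 2 postings
'bee': 2 postings
'a': 2 postings
'tree': 0 postings
'moon': 3 postings
Total = 3 + 1 + 2 + 2 + 2 + 0 + 3 = 13

13


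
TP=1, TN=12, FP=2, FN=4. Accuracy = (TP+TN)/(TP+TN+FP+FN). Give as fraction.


Accuracy = (TP + TN) / (TP + TN + FP + FN)
TP + TN = 1 + 12 = 13
Total = 1 + 12 + 2 + 4 = 19
Accuracy = 13 / 19 = 13/19

13/19


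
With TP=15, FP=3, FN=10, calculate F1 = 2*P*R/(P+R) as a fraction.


F1 = 2 * P * R / (P + R)
P = TP/(TP+FP) = 15/18 = 5/6
R = TP/(TP+FN) = 15/25 = 3/5
2 * P * R = 2 * 5/6 * 3/5 = 1
P + R = 5/6 + 3/5 = 43/30
F1 = 1 / 43/30 = 30/43

30/43


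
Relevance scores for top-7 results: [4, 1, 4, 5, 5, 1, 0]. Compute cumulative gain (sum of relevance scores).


Cumulative Gain = sum of relevance scores
Position 1: rel=4, running sum=4
Position 2: rel=1, running sum=5
Position 3: rel=4, running sum=9
Position 4: rel=5, running sum=14
Position 5: rel=5, running sum=19
Position 6: rel=1, running sum=20
Position 7: rel=0, running sum=20
CG = 20

20


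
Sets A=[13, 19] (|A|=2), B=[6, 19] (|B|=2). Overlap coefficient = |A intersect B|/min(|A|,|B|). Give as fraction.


A intersect B = [19]
|A intersect B| = 1
min(|A|, |B|) = min(2, 2) = 2
Overlap = 1 / 2 = 1/2

1/2


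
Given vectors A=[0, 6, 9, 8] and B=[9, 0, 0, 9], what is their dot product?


Dot product = sum of element-wise products
A[0]*B[0] = 0*9 = 0
A[1]*B[1] = 6*0 = 0
A[2]*B[2] = 9*0 = 0
A[3]*B[3] = 8*9 = 72
Sum = 0 + 0 + 0 + 72 = 72

72


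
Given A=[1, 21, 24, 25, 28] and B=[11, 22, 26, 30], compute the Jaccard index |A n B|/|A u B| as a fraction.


A intersect B = []
|A intersect B| = 0
A union B = [1, 11, 21, 22, 24, 25, 26, 28, 30]
|A union B| = 9
Jaccard = 0/9 = 0

0


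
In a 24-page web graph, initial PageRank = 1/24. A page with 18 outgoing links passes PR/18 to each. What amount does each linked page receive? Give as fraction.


Initial PR = 1/24 = 1/24
Outlinks = 18
Contribution per link = PR / outlinks
= 1/24 / 18
= 1/432

1/432


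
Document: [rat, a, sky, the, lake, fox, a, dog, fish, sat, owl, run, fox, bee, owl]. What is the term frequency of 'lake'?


Document has 15 words
Scanning for 'lake':
Found at positions: [4]
Count = 1

1


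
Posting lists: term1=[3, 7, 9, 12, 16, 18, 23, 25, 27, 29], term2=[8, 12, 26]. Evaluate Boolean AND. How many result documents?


Boolean AND: find intersection of posting lists
term1 docs: [3, 7, 9, 12, 16, 18, 23, 25, 27, 29]
term2 docs: [8, 12, 26]
Intersection: [12]
|intersection| = 1

1


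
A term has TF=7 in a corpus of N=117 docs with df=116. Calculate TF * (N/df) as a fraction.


TF * (N/df)
= 7 * (117/116)
= 7 * 117/116
= 819/116

819/116


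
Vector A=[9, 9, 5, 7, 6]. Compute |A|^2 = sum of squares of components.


|A|^2 = sum of squared components
A[0]^2 = 9^2 = 81
A[1]^2 = 9^2 = 81
A[2]^2 = 5^2 = 25
A[3]^2 = 7^2 = 49
A[4]^2 = 6^2 = 36
Sum = 81 + 81 + 25 + 49 + 36 = 272

272


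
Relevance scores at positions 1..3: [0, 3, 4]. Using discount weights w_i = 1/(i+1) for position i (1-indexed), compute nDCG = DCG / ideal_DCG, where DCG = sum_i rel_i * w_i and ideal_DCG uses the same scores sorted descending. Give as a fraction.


Position discount weights w_i = 1/(i+1) for i=1..3:
Weights = [1/2, 1/3, 1/4]
Actual relevance: [0, 3, 4]
DCG = 0/2 + 3/3 + 4/4 = 2
Ideal relevance (sorted desc): [4, 3, 0]
Ideal DCG = 4/2 + 3/3 + 0/4 = 3
nDCG = DCG / ideal_DCG = 2 / 3 = 2/3

2/3


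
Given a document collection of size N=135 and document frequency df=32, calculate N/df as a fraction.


IDF ratio = N / df
= 135 / 32
= 135/32

135/32


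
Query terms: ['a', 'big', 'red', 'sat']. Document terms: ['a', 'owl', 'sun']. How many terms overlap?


Query terms: ['a', 'big', 'red', 'sat']
Document terms: ['a', 'owl', 'sun']
Common terms: ['a']
Overlap count = 1

1


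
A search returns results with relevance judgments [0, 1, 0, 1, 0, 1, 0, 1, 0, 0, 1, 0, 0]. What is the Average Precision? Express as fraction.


Computing P@k for each relevant position:
Position 1: not relevant
Position 2: relevant, P@2 = 1/2 = 1/2
Position 3: not relevant
Position 4: relevant, P@4 = 2/4 = 1/2
Position 5: not relevant
Position 6: relevant, P@6 = 3/6 = 1/2
Position 7: not relevant
Position 8: relevant, P@8 = 4/8 = 1/2
Position 9: not relevant
Position 10: not relevant
Position 11: relevant, P@11 = 5/11 = 5/11
Position 12: not relevant
Position 13: not relevant
Sum of P@k = 1/2 + 1/2 + 1/2 + 1/2 + 5/11 = 27/11
AP = 27/11 / 5 = 27/55

27/55


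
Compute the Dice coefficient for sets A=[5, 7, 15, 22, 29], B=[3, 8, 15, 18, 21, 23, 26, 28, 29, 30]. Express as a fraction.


A intersect B = [15, 29]
|A intersect B| = 2
|A| = 5, |B| = 10
Dice = 2*2 / (5+10)
= 4 / 15 = 4/15

4/15


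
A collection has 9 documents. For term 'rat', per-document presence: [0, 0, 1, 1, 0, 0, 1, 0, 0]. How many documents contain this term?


Checking each document for 'rat':
Doc 1: absent
Doc 2: absent
Doc 3: present
Doc 4: present
Doc 5: absent
Doc 6: absent
Doc 7: present
Doc 8: absent
Doc 9: absent
df = sum of presences = 0 + 0 + 1 + 1 + 0 + 0 + 1 + 0 + 0 = 3

3


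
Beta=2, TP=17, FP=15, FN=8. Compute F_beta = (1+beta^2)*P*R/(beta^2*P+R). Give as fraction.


P = TP/(TP+FP) = 17/32 = 17/32
R = TP/(TP+FN) = 17/25 = 17/25
beta^2 = 2^2 = 4
(1 + beta^2) = 5
Numerator = (1+beta^2)*P*R = 289/160
Denominator = beta^2*P + R = 17/8 + 17/25 = 561/200
F_beta = 85/132

85/132


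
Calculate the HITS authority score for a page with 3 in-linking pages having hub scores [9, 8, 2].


Authority = sum of hub scores of in-linkers
In-link 1: hub score = 9
In-link 2: hub score = 8
In-link 3: hub score = 2
Authority = 9 + 8 + 2 = 19

19


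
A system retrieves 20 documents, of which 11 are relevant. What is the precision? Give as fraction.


Precision = relevant_retrieved / total_retrieved
= 11 / 20
= 11 / (11 + 9)
= 11/20

11/20


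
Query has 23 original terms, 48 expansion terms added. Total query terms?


Original terms: 23
Expansion terms: 48
Total = 23 + 48 = 71

71


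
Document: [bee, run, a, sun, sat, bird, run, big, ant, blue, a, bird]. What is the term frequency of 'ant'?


Document has 12 words
Scanning for 'ant':
Found at positions: [8]
Count = 1

1


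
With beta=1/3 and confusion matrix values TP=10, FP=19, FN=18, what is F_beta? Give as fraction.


P = TP/(TP+FP) = 10/29 = 10/29
R = TP/(TP+FN) = 10/28 = 5/14
beta^2 = 1/3^2 = 1/9
(1 + beta^2) = 10/9
Numerator = (1+beta^2)*P*R = 250/1827
Denominator = beta^2*P + R = 10/261 + 5/14 = 1445/3654
F_beta = 100/289

100/289


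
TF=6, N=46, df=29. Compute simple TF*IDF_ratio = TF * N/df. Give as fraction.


TF * (N/df)
= 6 * (46/29)
= 6 * 46/29
= 276/29

276/29


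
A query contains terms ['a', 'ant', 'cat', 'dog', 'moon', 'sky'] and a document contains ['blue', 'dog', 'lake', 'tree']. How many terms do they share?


Query terms: ['a', 'ant', 'cat', 'dog', 'moon', 'sky']
Document terms: ['blue', 'dog', 'lake', 'tree']
Common terms: ['dog']
Overlap count = 1

1


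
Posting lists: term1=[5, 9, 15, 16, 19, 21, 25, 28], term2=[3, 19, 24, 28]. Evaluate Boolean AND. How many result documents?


Boolean AND: find intersection of posting lists
term1 docs: [5, 9, 15, 16, 19, 21, 25, 28]
term2 docs: [3, 19, 24, 28]
Intersection: [19, 28]
|intersection| = 2

2


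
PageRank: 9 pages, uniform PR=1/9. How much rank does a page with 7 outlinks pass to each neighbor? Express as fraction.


Initial PR = 1/9 = 1/9
Outlinks = 7
Contribution per link = PR / outlinks
= 1/9 / 7
= 1/63

1/63


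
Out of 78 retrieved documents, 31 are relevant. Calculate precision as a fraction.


Precision = relevant_retrieved / total_retrieved
= 31 / 78
= 31 / (31 + 47)
= 31/78

31/78


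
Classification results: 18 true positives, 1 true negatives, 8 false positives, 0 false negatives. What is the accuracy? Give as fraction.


Accuracy = (TP + TN) / (TP + TN + FP + FN)
TP + TN = 18 + 1 = 19
Total = 18 + 1 + 8 + 0 = 27
Accuracy = 19 / 27 = 19/27

19/27


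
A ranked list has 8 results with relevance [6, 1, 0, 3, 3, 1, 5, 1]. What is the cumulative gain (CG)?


Cumulative Gain = sum of relevance scores
Position 1: rel=6, running sum=6
Position 2: rel=1, running sum=7
Position 3: rel=0, running sum=7
Position 4: rel=3, running sum=10
Position 5: rel=3, running sum=13
Position 6: rel=1, running sum=14
Position 7: rel=5, running sum=19
Position 8: rel=1, running sum=20
CG = 20

20


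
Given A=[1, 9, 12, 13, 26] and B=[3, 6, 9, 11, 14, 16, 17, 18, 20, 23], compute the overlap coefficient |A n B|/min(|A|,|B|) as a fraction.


A intersect B = [9]
|A intersect B| = 1
min(|A|, |B|) = min(5, 10) = 5
Overlap = 1 / 5 = 1/5

1/5


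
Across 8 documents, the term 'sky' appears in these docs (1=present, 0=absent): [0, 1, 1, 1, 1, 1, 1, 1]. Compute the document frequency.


Checking each document for 'sky':
Doc 1: absent
Doc 2: present
Doc 3: present
Doc 4: present
Doc 5: present
Doc 6: present
Doc 7: present
Doc 8: present
df = sum of presences = 0 + 1 + 1 + 1 + 1 + 1 + 1 + 1 = 7

7


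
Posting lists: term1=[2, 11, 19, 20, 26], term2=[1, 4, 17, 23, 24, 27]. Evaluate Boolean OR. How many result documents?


Boolean OR: find union of posting lists
term1 docs: [2, 11, 19, 20, 26]
term2 docs: [1, 4, 17, 23, 24, 27]
Union: [1, 2, 4, 11, 17, 19, 20, 23, 24, 26, 27]
|union| = 11

11


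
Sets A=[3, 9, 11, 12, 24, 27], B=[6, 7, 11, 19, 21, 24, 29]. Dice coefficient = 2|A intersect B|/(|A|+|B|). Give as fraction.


A intersect B = [11, 24]
|A intersect B| = 2
|A| = 6, |B| = 7
Dice = 2*2 / (6+7)
= 4 / 13 = 4/13

4/13


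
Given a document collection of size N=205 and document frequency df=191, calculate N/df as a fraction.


IDF ratio = N / df
= 205 / 191
= 205/191

205/191


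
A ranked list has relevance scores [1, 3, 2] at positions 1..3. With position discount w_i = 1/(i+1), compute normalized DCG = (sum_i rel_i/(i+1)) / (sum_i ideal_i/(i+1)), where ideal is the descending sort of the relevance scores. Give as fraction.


Position discount weights w_i = 1/(i+1) for i=1..3:
Weights = [1/2, 1/3, 1/4]
Actual relevance: [1, 3, 2]
DCG = 1/2 + 3/3 + 2/4 = 2
Ideal relevance (sorted desc): [3, 2, 1]
Ideal DCG = 3/2 + 2/3 + 1/4 = 29/12
nDCG = DCG / ideal_DCG = 2 / 29/12 = 24/29

24/29


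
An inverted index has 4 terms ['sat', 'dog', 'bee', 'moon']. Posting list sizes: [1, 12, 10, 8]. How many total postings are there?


Summing posting list sizes:
'sat': 1 postings
'dog': 12 postings
'bee': 10 postings
'moon': 8 postings
Total = 1 + 12 + 10 + 8 = 31

31


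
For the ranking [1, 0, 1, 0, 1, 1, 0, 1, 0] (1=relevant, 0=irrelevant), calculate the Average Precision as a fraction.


Computing P@k for each relevant position:
Position 1: relevant, P@1 = 1/1 = 1
Position 2: not relevant
Position 3: relevant, P@3 = 2/3 = 2/3
Position 4: not relevant
Position 5: relevant, P@5 = 3/5 = 3/5
Position 6: relevant, P@6 = 4/6 = 2/3
Position 7: not relevant
Position 8: relevant, P@8 = 5/8 = 5/8
Position 9: not relevant
Sum of P@k = 1 + 2/3 + 3/5 + 2/3 + 5/8 = 427/120
AP = 427/120 / 5 = 427/600

427/600


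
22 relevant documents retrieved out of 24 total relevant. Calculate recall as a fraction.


Recall = retrieved_relevant / total_relevant
= 22 / 24
= 22 / (22 + 2)
= 11/12

11/12


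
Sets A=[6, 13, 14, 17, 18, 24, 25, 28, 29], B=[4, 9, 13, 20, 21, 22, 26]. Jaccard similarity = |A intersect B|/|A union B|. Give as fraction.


A intersect B = [13]
|A intersect B| = 1
A union B = [4, 6, 9, 13, 14, 17, 18, 20, 21, 22, 24, 25, 26, 28, 29]
|A union B| = 15
Jaccard = 1/15 = 1/15

1/15


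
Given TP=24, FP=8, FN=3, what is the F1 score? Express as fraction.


F1 = 2 * P * R / (P + R)
P = TP/(TP+FP) = 24/32 = 3/4
R = TP/(TP+FN) = 24/27 = 8/9
2 * P * R = 2 * 3/4 * 8/9 = 4/3
P + R = 3/4 + 8/9 = 59/36
F1 = 4/3 / 59/36 = 48/59

48/59


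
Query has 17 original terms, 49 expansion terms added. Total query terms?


Original terms: 17
Expansion terms: 49
Total = 17 + 49 = 66

66


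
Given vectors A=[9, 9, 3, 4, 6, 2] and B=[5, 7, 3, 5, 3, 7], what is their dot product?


Dot product = sum of element-wise products
A[0]*B[0] = 9*5 = 45
A[1]*B[1] = 9*7 = 63
A[2]*B[2] = 3*3 = 9
A[3]*B[3] = 4*5 = 20
A[4]*B[4] = 6*3 = 18
A[5]*B[5] = 2*7 = 14
Sum = 45 + 63 + 9 + 20 + 18 + 14 = 169

169


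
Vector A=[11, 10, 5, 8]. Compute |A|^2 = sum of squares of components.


|A|^2 = sum of squared components
A[0]^2 = 11^2 = 121
A[1]^2 = 10^2 = 100
A[2]^2 = 5^2 = 25
A[3]^2 = 8^2 = 64
Sum = 121 + 100 + 25 + 64 = 310

310


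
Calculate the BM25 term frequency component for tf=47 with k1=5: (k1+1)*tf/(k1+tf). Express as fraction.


BM25 TF component = (k1+1)*tf / (k1+tf)
k1 = 5, tf = 47
Numerator = (5+1)*47 = 282
Denominator = 5 + 47 = 52
= 282/52 = 141/26

141/26


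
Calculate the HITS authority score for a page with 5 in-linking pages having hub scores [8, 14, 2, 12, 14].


Authority = sum of hub scores of in-linkers
In-link 1: hub score = 8
In-link 2: hub score = 14
In-link 3: hub score = 2
In-link 4: hub score = 12
In-link 5: hub score = 14
Authority = 8 + 14 + 2 + 12 + 14 = 50

50


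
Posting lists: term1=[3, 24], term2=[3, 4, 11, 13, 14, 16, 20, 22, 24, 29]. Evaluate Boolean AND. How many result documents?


Boolean AND: find intersection of posting lists
term1 docs: [3, 24]
term2 docs: [3, 4, 11, 13, 14, 16, 20, 22, 24, 29]
Intersection: [3, 24]
|intersection| = 2

2


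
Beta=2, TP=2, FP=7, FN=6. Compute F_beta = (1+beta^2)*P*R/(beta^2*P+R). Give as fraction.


P = TP/(TP+FP) = 2/9 = 2/9
R = TP/(TP+FN) = 2/8 = 1/4
beta^2 = 2^2 = 4
(1 + beta^2) = 5
Numerator = (1+beta^2)*P*R = 5/18
Denominator = beta^2*P + R = 8/9 + 1/4 = 41/36
F_beta = 10/41

10/41


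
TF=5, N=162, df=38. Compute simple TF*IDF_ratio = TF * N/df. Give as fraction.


TF * (N/df)
= 5 * (162/38)
= 5 * 81/19
= 405/19

405/19


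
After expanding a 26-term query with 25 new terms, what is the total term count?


Original terms: 26
Expansion terms: 25
Total = 26 + 25 = 51

51


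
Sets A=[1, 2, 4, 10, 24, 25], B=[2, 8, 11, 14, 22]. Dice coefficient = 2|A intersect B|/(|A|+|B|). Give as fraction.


A intersect B = [2]
|A intersect B| = 1
|A| = 6, |B| = 5
Dice = 2*1 / (6+5)
= 2 / 11 = 2/11

2/11


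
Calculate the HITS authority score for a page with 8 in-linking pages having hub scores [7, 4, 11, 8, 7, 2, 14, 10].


Authority = sum of hub scores of in-linkers
In-link 1: hub score = 7
In-link 2: hub score = 4
In-link 3: hub score = 11
In-link 4: hub score = 8
In-link 5: hub score = 7
In-link 6: hub score = 2
In-link 7: hub score = 14
In-link 8: hub score = 10
Authority = 7 + 4 + 11 + 8 + 7 + 2 + 14 + 10 = 63

63


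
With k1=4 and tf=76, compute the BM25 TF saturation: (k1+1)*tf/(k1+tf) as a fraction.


BM25 TF component = (k1+1)*tf / (k1+tf)
k1 = 4, tf = 76
Numerator = (4+1)*76 = 380
Denominator = 4 + 76 = 80
= 380/80 = 19/4

19/4


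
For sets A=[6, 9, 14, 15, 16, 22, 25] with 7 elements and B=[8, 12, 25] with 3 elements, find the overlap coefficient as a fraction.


A intersect B = [25]
|A intersect B| = 1
min(|A|, |B|) = min(7, 3) = 3
Overlap = 1 / 3 = 1/3

1/3


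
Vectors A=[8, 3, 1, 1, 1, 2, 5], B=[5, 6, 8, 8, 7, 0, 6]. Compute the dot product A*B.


Dot product = sum of element-wise products
A[0]*B[0] = 8*5 = 40
A[1]*B[1] = 3*6 = 18
A[2]*B[2] = 1*8 = 8
A[3]*B[3] = 1*8 = 8
A[4]*B[4] = 1*7 = 7
A[5]*B[5] = 2*0 = 0
A[6]*B[6] = 5*6 = 30
Sum = 40 + 18 + 8 + 8 + 7 + 0 + 30 = 111

111


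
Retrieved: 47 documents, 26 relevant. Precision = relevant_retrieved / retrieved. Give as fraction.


Precision = relevant_retrieved / total_retrieved
= 26 / 47
= 26 / (26 + 21)
= 26/47

26/47


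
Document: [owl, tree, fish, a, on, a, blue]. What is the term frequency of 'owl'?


Document has 7 words
Scanning for 'owl':
Found at positions: [0]
Count = 1

1


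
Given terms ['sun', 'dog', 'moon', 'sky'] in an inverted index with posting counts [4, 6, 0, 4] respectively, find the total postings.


Summing posting list sizes:
'sun': 4 postings
'dog': 6 postings
'moon': 0 postings
'sky': 4 postings
Total = 4 + 6 + 0 + 4 = 14

14


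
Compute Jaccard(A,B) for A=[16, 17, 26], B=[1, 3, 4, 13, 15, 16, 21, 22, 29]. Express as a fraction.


A intersect B = [16]
|A intersect B| = 1
A union B = [1, 3, 4, 13, 15, 16, 17, 21, 22, 26, 29]
|A union B| = 11
Jaccard = 1/11 = 1/11

1/11


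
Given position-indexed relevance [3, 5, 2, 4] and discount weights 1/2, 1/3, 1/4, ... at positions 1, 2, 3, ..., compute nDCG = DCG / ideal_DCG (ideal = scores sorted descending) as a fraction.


Position discount weights w_i = 1/(i+1) for i=1..4:
Weights = [1/2, 1/3, 1/4, 1/5]
Actual relevance: [3, 5, 2, 4]
DCG = 3/2 + 5/3 + 2/4 + 4/5 = 67/15
Ideal relevance (sorted desc): [5, 4, 3, 2]
Ideal DCG = 5/2 + 4/3 + 3/4 + 2/5 = 299/60
nDCG = DCG / ideal_DCG = 67/15 / 299/60 = 268/299

268/299


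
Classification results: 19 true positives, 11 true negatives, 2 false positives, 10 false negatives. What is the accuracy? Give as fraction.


Accuracy = (TP + TN) / (TP + TN + FP + FN)
TP + TN = 19 + 11 = 30
Total = 19 + 11 + 2 + 10 = 42
Accuracy = 30 / 42 = 5/7

5/7


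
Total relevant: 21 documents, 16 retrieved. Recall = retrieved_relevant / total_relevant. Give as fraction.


Recall = retrieved_relevant / total_relevant
= 16 / 21
= 16 / (16 + 5)
= 16/21

16/21


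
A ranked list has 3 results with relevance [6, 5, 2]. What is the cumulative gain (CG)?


Cumulative Gain = sum of relevance scores
Position 1: rel=6, running sum=6
Position 2: rel=5, running sum=11
Position 3: rel=2, running sum=13
CG = 13

13


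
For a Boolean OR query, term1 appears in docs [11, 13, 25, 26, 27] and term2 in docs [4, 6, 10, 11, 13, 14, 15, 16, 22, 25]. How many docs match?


Boolean OR: find union of posting lists
term1 docs: [11, 13, 25, 26, 27]
term2 docs: [4, 6, 10, 11, 13, 14, 15, 16, 22, 25]
Union: [4, 6, 10, 11, 13, 14, 15, 16, 22, 25, 26, 27]
|union| = 12

12


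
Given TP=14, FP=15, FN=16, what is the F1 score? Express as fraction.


F1 = 2 * P * R / (P + R)
P = TP/(TP+FP) = 14/29 = 14/29
R = TP/(TP+FN) = 14/30 = 7/15
2 * P * R = 2 * 14/29 * 7/15 = 196/435
P + R = 14/29 + 7/15 = 413/435
F1 = 196/435 / 413/435 = 28/59

28/59


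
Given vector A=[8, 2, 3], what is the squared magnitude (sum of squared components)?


|A|^2 = sum of squared components
A[0]^2 = 8^2 = 64
A[1]^2 = 2^2 = 4
A[2]^2 = 3^2 = 9
Sum = 64 + 4 + 9 = 77

77


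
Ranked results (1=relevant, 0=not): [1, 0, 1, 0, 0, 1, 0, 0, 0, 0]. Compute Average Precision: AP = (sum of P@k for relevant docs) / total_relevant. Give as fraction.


Computing P@k for each relevant position:
Position 1: relevant, P@1 = 1/1 = 1
Position 2: not relevant
Position 3: relevant, P@3 = 2/3 = 2/3
Position 4: not relevant
Position 5: not relevant
Position 6: relevant, P@6 = 3/6 = 1/2
Position 7: not relevant
Position 8: not relevant
Position 9: not relevant
Position 10: not relevant
Sum of P@k = 1 + 2/3 + 1/2 = 13/6
AP = 13/6 / 3 = 13/18

13/18


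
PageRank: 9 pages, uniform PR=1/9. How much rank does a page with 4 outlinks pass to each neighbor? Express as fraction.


Initial PR = 1/9 = 1/9
Outlinks = 4
Contribution per link = PR / outlinks
= 1/9 / 4
= 1/36

1/36


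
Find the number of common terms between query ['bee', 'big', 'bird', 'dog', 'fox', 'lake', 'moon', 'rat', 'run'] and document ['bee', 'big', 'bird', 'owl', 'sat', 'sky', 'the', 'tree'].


Query terms: ['bee', 'big', 'bird', 'dog', 'fox', 'lake', 'moon', 'rat', 'run']
Document terms: ['bee', 'big', 'bird', 'owl', 'sat', 'sky', 'the', 'tree']
Common terms: ['bee', 'big', 'bird']
Overlap count = 3

3


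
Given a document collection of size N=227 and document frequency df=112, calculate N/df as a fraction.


IDF ratio = N / df
= 227 / 112
= 227/112

227/112


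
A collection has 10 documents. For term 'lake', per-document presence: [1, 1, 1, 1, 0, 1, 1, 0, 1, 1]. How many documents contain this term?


Checking each document for 'lake':
Doc 1: present
Doc 2: present
Doc 3: present
Doc 4: present
Doc 5: absent
Doc 6: present
Doc 7: present
Doc 8: absent
Doc 9: present
Doc 10: present
df = sum of presences = 1 + 1 + 1 + 1 + 0 + 1 + 1 + 0 + 1 + 1 = 8

8


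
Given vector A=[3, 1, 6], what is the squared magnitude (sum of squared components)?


|A|^2 = sum of squared components
A[0]^2 = 3^2 = 9
A[1]^2 = 1^2 = 1
A[2]^2 = 6^2 = 36
Sum = 9 + 1 + 36 = 46

46


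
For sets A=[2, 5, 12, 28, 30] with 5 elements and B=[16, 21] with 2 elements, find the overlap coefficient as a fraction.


A intersect B = []
|A intersect B| = 0
min(|A|, |B|) = min(5, 2) = 2
Overlap = 0 / 2 = 0

0


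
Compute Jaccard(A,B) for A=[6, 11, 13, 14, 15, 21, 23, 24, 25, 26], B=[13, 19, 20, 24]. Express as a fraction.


A intersect B = [13, 24]
|A intersect B| = 2
A union B = [6, 11, 13, 14, 15, 19, 20, 21, 23, 24, 25, 26]
|A union B| = 12
Jaccard = 2/12 = 1/6

1/6
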